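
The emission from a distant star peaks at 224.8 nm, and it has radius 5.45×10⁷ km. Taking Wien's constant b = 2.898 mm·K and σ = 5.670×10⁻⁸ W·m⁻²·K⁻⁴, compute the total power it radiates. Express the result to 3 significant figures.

P ≈ 5.85×10³¹ W

Wien's law: T = b/λ_max = 2.898×10⁻³/2.248×10⁻⁷ = 12891.5 K.
Surface area A = 4πR² = 4π(5.45×10¹⁰ m)² = 3.73253×10²² m².
Then P = σAT⁴ = 5.670×10⁻⁸×3.73253×10²²×(12891.5)⁴ = 5.85×10³¹ W.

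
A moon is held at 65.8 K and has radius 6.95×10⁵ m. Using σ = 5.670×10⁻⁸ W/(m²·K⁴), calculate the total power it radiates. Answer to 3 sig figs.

Surface area A = 4πR² = 4π(6.95×10⁵ m)² = 6.06987×10¹² m².
P = σAT⁴ = 5.670×10⁻⁸ × 6.06987×10¹² × (65.8)⁴ = 6.45×10¹² W.

P ≈ 6.45×10¹² W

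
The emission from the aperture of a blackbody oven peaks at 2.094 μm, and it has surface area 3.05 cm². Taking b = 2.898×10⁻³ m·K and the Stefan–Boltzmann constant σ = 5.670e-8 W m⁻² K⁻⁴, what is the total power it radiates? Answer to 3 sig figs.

P ≈ 63.4 W

Wien's law: T = b/λ_max = 2.898×10⁻³/2.094×10⁻⁶ = 1383.95 K.
Area A = 3.05 cm² = 3.05×10⁻⁴ m².
Then P = σAT⁴ = 5.670×10⁻⁸×3.05×10⁻⁴×(1383.95)⁴ = 63.4 W.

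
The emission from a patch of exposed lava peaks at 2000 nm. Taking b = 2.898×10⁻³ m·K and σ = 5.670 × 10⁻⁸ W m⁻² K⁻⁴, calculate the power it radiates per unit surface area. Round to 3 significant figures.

Wien's law: T = b/λ_max = 2.898×10⁻³/2.000×10⁻⁶ = 1449.00 K.
Then I = σT⁴ = 5.670×10⁻⁸×(1449.00)⁴ = 2.50×10⁵ W/m².

I ≈ 2.50×10⁵ W/m²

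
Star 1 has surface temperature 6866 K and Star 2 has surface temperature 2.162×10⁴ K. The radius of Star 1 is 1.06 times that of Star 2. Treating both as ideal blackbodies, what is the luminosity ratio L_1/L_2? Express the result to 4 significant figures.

L ∝ R²T⁴, so L_1/L_2 = (R_1/R_2)²(T_1/T_2)⁴ = (1.06)² × (6866/2.162×10⁴)⁴ = 1.1236 × 0.0101717 = 0.01143.

L_1/L_2 ≈ 0.01143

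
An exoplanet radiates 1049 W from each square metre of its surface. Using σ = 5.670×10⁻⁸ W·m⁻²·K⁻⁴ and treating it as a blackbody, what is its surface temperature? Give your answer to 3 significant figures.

T ≈ 369 K

I = σT⁴, so T = (I/σ)^(1/4) = (1049/(5.670×10⁻⁸))^(1/4) = 369 K.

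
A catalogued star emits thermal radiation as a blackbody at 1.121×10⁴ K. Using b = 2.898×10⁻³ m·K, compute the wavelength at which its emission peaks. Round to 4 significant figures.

λ_max ≈ 258.5 nm

Wien's displacement law: λ_max = b/T = (2.898×10⁻³ m·K)/(1.121×10⁴ K) = 2.5852×10⁻⁷ m.
That is 258.5 nm, in the ultraviolet range.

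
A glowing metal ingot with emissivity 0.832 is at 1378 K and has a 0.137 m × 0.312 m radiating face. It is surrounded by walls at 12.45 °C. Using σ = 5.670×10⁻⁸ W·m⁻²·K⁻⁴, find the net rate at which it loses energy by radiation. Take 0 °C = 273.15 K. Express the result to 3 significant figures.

Net loss ≈ 7.26×10³ W

Surroundings: T = 12.45 °C + 273.15 = 285.60 K.
Area A = 0.137 × 0.312 = 0.042744 m².
Net radiated power P_net = εσA(T⁴ − T₀⁴) = 0.832×5.670×10⁻⁸×0.042744×(1378⁴ − 285.60⁴).
T⁴ − T₀⁴ = 3.60576×10¹² − 6.65323×10⁹ = 3.59911×10¹² K⁴, so P_net = 7.26×10³ W.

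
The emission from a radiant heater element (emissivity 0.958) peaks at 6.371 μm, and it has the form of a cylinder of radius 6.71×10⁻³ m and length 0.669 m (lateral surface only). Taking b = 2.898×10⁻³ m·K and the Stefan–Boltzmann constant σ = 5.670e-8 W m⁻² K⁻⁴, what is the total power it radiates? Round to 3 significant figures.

P ≈ 65.6 W

Wien's law: T = b/λ_max = 2.898×10⁻³/6.371×10⁻⁶ = 454.874 K.
Lateral area A = 2πrL = 2π×6.71×10⁻³×0.669 = 0.0282052 m².
Then P = εσAT⁴ = 0.958×5.670×10⁻⁸×0.0282052×(454.874)⁴ = 65.6 W.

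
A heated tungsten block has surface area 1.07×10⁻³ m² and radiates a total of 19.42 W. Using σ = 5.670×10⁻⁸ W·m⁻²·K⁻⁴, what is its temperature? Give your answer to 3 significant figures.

Area A = 1.07×10⁻³ m².
P = σAT⁴ ⇒ T = (P/(σA))^(1/4) = (19.42/(5.670×10⁻⁸×1.07×10⁻³))^(1/4) = 752 K.

T ≈ 752 K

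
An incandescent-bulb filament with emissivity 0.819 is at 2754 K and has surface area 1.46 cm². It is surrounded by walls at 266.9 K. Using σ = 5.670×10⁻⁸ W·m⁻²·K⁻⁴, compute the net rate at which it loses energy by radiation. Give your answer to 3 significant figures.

Area A = 1.46 cm² = 1.46×10⁻⁴ m².
Net radiated power P_net = εσA(T⁴ − T₀⁴) = 0.819×5.670×10⁻⁸×1.46×10⁻⁴×(2754⁴ − 266.9⁴).
T⁴ − T₀⁴ = 5.75249×10¹³ − 5.07451×10⁹ = 5.75198×10¹³ K⁴, so P_net = 390 W.

Net loss ≈ 390 W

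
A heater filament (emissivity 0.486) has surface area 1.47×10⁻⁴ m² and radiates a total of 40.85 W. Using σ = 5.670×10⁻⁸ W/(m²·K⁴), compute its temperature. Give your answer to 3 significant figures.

Area A = 1.47×10⁻⁴ m².
P = εσAT⁴ ⇒ T = (P/(εσA))^(1/4) = (40.85/(0.486×5.670×10⁻⁸×1.47×10⁻⁴))^(1/4) = 1.78×10³ K.

T ≈ 1.78×10³ K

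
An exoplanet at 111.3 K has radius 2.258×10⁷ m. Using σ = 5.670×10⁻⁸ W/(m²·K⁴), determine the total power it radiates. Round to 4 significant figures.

P ≈ 5.575×10¹⁶ W

Surface area A = 4πR² = 4π(2.258×10⁷ m)² = 6.40704×10¹⁵ m².
P = σAT⁴ = 5.670×10⁻⁸ × 6.40704×10¹⁵ × (111.3)⁴ = 5.575×10¹⁶ W.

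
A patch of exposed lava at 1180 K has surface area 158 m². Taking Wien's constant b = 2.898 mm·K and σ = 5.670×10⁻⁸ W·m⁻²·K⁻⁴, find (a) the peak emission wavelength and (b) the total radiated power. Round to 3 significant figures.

(a) λ_max = b/T = 2.898×10⁻³/1180 = 2.456×10⁻⁶ m = 2.46 μm.
Area A = 158 m².
(b) P = σAT⁴ = 5.670×10⁻⁸×158×(1180)⁴ = 1.74×10⁷ W.

λ_max ≈ 2.46 μm; P ≈ 1.74×10⁷ W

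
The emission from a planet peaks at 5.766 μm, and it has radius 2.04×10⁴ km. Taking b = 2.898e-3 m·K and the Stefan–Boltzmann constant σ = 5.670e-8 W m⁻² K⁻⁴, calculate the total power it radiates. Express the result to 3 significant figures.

P ≈ 1.89×10¹⁹ W

Wien's law: T = b/λ_max = 2.898×10⁻³/5.766×10⁻⁶ = 502.601 K.
Surface area A = 4πR² = 4π(2.04×10⁷ m)² = 5.22962×10¹⁵ m².
Then P = σAT⁴ = 5.670×10⁻⁸×5.22962×10¹⁵×(502.601)⁴ = 1.89×10¹⁹ W.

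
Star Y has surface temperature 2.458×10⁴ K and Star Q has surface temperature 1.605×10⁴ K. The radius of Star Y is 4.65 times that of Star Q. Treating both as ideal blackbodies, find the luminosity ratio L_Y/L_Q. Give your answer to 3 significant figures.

L_Y/L_Q ≈ 119

L ∝ R²T⁴, so L_Y/L_Q = (R_Y/R_Q)²(T_Y/T_Q)⁴ = (4.65)² × (2.458×10⁴/1.605×10⁴)⁴ = 21.6225 × 5.50082 = 119.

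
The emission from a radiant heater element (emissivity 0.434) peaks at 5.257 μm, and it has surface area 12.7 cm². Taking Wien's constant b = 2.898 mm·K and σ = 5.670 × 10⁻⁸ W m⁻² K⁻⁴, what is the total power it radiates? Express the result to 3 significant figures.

Wien's law: T = b/λ_max = 2.898×10⁻³/5.257×10⁻⁶ = 551.265 K.
Area A = 12.7 cm² = 1.27×10⁻³ m².
Then P = εσAT⁴ = 0.434×5.670×10⁻⁸×1.27×10⁻³×(551.265)⁴ = 2.89 W.

P ≈ 2.89 W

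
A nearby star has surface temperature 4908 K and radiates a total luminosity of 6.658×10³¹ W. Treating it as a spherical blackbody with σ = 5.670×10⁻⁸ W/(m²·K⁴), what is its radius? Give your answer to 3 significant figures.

L = 4πR²σT⁴ ⇒ R = √(L/(4πσT⁴)).
σT⁴ = 3.29004×10⁷ W/m², so R = √(6.658×10³¹/(4π×3.29004×10⁷)) = 4.01×10¹¹ m.

R ≈ 4.01×10¹¹ m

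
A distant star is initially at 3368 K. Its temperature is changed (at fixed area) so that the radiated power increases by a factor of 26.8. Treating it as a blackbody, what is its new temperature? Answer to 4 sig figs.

P ∝ T⁴, so T₂/T₁ = (P₂/P₁)^(1/4) = (26.8)^(1/4) = 2.27527.
T₂ = 3368 × 2.27527 = 7663 K.

T₂ ≈ 7663 K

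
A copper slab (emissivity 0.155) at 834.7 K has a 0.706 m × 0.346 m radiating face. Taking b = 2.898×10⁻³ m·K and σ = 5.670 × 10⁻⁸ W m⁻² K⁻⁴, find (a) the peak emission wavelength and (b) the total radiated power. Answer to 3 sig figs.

(a) λ_max = b/T = 2.898×10⁻³/834.7 = 3.472×10⁻⁶ m = 3.47 μm.
Area A = 0.706 × 0.346 = 0.244276 m².
(b) P = εσAT⁴ = 0.155×5.670×10⁻⁸×0.244276×(834.7)⁴ = 1.04×10³ W.

λ_max ≈ 3.47 μm; P ≈ 1.04×10³ W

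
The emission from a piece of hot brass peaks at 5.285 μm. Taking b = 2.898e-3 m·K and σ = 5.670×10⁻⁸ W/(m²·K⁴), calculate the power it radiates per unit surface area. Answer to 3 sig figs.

I ≈ 5.13×10³ W/m²

Wien's law: T = b/λ_max = 2.898×10⁻³/5.285×10⁻⁶ = 548.344 K.
Then I = σT⁴ = 5.670×10⁻⁸×(548.344)⁴ = 5.13×10³ W/m².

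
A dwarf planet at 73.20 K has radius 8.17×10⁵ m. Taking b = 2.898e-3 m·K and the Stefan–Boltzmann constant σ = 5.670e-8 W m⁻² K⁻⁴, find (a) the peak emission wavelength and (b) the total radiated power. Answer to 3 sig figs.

(a) λ_max = b/T = 2.898×10⁻³/73.20 = 3.959×10⁻⁵ m = 39.6 μm.
Surface area A = 4πR² = 4π(8.17×10⁵ m)² = 8.38791×10¹² m².
(b) P = σAT⁴ = 5.670×10⁻⁸×8.38791×10¹²×(73.20)⁴ = 1.37×10¹³ W.

λ_max ≈ 39.6 μm; P ≈ 1.37×10¹³ W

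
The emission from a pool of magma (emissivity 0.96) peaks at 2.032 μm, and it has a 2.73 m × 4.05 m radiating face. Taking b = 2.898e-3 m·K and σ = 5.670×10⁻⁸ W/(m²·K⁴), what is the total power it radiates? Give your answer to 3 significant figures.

P ≈ 2.49×10⁶ W

Wien's law: T = b/λ_max = 2.898×10⁻³/2.032×10⁻⁶ = 1426.18 K.
Area A = 2.73 × 4.05 = 11.0565 m².
Then P = εσAT⁴ = 0.96×5.670×10⁻⁸×11.0565×(1426.18)⁴ = 2.49×10⁶ W.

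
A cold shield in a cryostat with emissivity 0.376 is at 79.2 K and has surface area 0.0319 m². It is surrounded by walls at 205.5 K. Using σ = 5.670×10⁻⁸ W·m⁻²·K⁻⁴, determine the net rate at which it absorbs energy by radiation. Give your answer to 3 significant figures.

Area A = 0.0319 m².
Net radiated power P_net = εσA(T⁴ − T₀⁴) = 0.376×5.670×10⁻⁸×0.0319×(79.2⁴ − 205.5⁴).
T⁴ − T₀⁴ = 3.93460×10⁷ − 1.78339×10⁹ = -1.74404×10⁹ K⁴, so P_net = -1.19 W — negative, meaning a net gain of 1.19 W.

Net gain ≈ 1.19 W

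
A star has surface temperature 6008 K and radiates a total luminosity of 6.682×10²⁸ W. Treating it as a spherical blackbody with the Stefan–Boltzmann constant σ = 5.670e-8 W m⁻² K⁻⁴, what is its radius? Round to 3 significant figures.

R ≈ 8.48×10⁹ m

L = 4πR²σT⁴ ⇒ R = √(L/(4πσT⁴)).
σT⁴ = 7.38759×10⁷ W/m², so R = √(6.682×10²⁸/(4π×7.38759×10⁷)) = 8.48×10⁹ m.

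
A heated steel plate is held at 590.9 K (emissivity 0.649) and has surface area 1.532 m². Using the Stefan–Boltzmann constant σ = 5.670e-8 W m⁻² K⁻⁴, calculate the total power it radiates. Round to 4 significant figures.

P ≈ 6873 W

Area A = 1.532 m².
P = εσAT⁴ = 0.649 × 5.670×10⁻⁸ × 1.532 × (590.9)⁴ = 6873 W.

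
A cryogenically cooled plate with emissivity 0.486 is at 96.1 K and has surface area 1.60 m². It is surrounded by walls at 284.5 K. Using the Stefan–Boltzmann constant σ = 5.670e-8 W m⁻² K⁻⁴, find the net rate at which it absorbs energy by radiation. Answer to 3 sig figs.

Net gain ≈ 285 W

Area A = 1.60 m².
Net radiated power P_net = εσA(T⁴ − T₀⁴) = 0.486×5.670×10⁻⁸×1.60×(96.1⁴ − 284.5⁴).
T⁴ − T₀⁴ = 8.52891×10⁷ − 6.55132×10⁹ = -6.46603×10⁹ K⁴, so P_net = -285 W — negative, meaning a net gain of 285 W.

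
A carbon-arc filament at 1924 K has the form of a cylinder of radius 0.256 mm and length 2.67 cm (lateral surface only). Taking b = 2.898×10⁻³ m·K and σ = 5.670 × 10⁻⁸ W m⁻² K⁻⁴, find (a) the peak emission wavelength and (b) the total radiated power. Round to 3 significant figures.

(a) λ_max = b/T = 2.898×10⁻³/1924 = 1.506×10⁻⁶ m = 1.51 μm.
Lateral area A = 2πrL = 2π×2.56×10⁻⁴×0.0267 = 4.29468×10⁻⁵ m².
(b) P = σAT⁴ = 5.670×10⁻⁸×4.29468×10⁻⁵×(1924)⁴ = 33.4 W.

λ_max ≈ 1.51 μm; P ≈ 33.4 W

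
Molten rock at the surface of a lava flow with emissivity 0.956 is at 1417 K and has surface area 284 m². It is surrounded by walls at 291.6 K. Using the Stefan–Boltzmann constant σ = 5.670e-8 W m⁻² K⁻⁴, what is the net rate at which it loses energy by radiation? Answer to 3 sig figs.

Area A = 284 m².
Net radiated power P_net = εσA(T⁴ − T₀⁴) = 0.956×5.670×10⁻⁸×284×(1417⁴ − 291.6⁴).
T⁴ − T₀⁴ = 4.03162×10¹² − 7.23020×10⁹ = 4.02439×10¹² K⁴, so P_net = 6.20×10⁷ W.

Net loss ≈ 6.20×10⁷ W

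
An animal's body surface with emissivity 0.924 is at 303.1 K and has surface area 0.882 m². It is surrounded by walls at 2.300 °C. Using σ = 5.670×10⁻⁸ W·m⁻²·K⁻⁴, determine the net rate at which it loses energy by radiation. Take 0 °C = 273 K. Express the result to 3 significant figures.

Net loss ≈ 125 W

Surroundings: T = 2.300 °C + 273 = 275.300 K.
Area A = 0.882 m².
Net radiated power P_net = εσA(T⁴ − T₀⁴) = 0.924×5.670×10⁻⁸×0.882×(303.1⁴ − 275.300⁴).
T⁴ − T₀⁴ = 8.44003×10⁹ − 5.74414×10⁹ = 2.69589×10⁹ K⁴, so P_net = 125 W.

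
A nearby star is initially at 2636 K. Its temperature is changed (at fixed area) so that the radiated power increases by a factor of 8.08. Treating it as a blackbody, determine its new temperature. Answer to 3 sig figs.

P ∝ T⁴, so T₂/T₁ = (P₂/P₁)^(1/4) = (8.08)^(1/4) = 1.68598.
T₂ = 2636 × 1.68598 = 4.44×10³ K.

T₂ ≈ 4.44×10³ K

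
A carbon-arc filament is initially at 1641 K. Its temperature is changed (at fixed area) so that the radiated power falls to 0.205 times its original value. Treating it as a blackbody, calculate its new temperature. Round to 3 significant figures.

P ∝ T⁴, so T₂/T₁ = (P₂/P₁)^(1/4) = (0.205)^(1/4) = 0.672881.
T₂ = 1641 × 0.672881 = 1.10×10³ K.

T₂ ≈ 1.10×10³ K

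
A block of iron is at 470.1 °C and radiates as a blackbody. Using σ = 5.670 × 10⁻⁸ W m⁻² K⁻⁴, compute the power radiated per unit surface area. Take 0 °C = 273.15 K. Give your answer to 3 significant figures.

I ≈ 1.73×10⁴ W/m²

T = 470.1 °C + 273.15 = 743.25 K.
Stefan–Boltzmann: I = σT⁴ = 5.670×10⁻⁸ × (743.25)⁴ = 1.73×10⁴ W/m².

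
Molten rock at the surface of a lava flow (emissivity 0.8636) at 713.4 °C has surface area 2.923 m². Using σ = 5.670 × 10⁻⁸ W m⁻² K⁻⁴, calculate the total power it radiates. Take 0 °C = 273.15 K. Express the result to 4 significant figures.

T = 713.4 °C + 273.15 = 986.55 K.
Area A = 2.923 m².
P = εσAT⁴ = 0.8636 × 5.670×10⁻⁸ × 2.923 × (986.55)⁴ = 1.356×10⁵ W.

P ≈ 1.356×10⁵ W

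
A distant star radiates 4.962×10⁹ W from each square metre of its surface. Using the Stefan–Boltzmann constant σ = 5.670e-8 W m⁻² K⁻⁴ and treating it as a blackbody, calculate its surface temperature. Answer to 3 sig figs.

I = σT⁴, so T = (I/σ)^(1/4) = (4.962×10⁹/(5.670×10⁻⁸))^(1/4) = 1.72×10⁴ K.

T ≈ 1.72×10⁴ K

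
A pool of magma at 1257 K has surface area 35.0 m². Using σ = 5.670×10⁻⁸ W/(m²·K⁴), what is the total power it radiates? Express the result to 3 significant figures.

P ≈ 4.95×10⁶ W

Area A = 35.0 m².
P = σAT⁴ = 5.670×10⁻⁸ × 35.0 × (1257)⁴ = 4.95×10⁶ W.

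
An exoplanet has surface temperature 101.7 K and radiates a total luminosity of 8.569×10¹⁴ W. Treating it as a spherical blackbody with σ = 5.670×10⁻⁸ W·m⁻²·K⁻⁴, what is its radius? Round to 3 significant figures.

L = 4πR²σT⁴ ⇒ R = √(L/(4πσT⁴)).
σT⁴ = 6.06550 W/m², so R = √(8.569×10¹⁴/(4π×6.06550)) = 3.35×10⁶ m.

R ≈ 3.35×10⁶ m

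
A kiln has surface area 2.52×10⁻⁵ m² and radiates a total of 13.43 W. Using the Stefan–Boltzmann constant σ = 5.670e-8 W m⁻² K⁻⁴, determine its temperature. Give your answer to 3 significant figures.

Area A = 2.52×10⁻⁵ m².
P = σAT⁴ ⇒ T = (P/(σA))^(1/4) = (13.43/(5.670×10⁻⁸×2.52×10⁻⁵))^(1/4) = 1.75×10³ K.

T ≈ 1.75×10³ K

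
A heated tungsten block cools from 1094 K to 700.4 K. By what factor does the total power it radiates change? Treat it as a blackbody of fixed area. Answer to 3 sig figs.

P ∝ T⁴, so P₂/P₁ = (T₂/T₁)⁴ = (700.4/1094)⁴ = (0.640219)⁴ = 0.168.

P₂/P₁ ≈ 0.168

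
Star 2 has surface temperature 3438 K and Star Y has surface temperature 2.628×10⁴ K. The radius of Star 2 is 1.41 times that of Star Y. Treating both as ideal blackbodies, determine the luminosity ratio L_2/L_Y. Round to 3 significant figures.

L_2/L_Y ≈ 5.82×10⁻⁴

L ∝ R²T⁴, so L_2/L_Y = (R_2/R_Y)²(T_2/T_Y)⁴ = (1.41)² × (3438/2.628×10⁴)⁴ = 1.9881 × 2.92902×10⁻⁴ = 5.82×10⁻⁴.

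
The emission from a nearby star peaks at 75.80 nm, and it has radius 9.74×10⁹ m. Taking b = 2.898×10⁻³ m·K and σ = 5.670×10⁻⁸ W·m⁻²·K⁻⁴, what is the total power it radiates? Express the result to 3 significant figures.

Wien's law: T = b/λ_max = 2.898×10⁻³/7.580×10⁻⁸ = 38232.2 K.
Surface area A = 4πR² = 4π(9.74×10⁹ m)² = 1.19214×10²¹ m².
Then P = σAT⁴ = 5.670×10⁻⁸×1.19214×10²¹×(38232.2)⁴ = 1.44×10³² W.

P ≈ 1.44×10³² W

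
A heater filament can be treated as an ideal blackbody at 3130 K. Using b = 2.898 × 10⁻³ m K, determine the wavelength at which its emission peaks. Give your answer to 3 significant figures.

λ_max ≈ 0.926 μm

Wien's displacement law: λ_max = b/T = (2.898×10⁻³ m·K)/(3130 K) = 9.259×10⁻⁷ m.
That is 0.926 μm, in the infrared range.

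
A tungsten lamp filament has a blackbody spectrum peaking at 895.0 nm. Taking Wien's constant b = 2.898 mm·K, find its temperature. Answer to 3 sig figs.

Wien's law gives T = b/λ_max = (2.898×10⁻³ m·K)/(8.950×10⁻⁷ m) = 3.24×10³ K.

T ≈ 3.24×10³ K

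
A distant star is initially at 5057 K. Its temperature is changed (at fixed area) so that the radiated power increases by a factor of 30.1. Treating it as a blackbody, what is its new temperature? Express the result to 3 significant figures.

T₂ ≈ 1.18×10⁴ K

P ∝ T⁴, so T₂/T₁ = (P₂/P₁)^(1/4) = (30.1)^(1/4) = 2.34230.
T₂ = 5057 × 2.34230 = 1.18×10⁴ K.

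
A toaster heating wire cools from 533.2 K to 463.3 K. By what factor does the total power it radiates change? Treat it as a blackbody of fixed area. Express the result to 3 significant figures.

P₂/P₁ ≈ 0.570

P ∝ T⁴, so P₂/P₁ = (T₂/T₁)⁴ = (463.3/533.2)⁴ = (0.868905)⁴ = 0.570.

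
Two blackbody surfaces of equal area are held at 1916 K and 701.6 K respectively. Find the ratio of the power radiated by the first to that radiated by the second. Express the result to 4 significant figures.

P₁/P₂ ≈ 55.62

With equal areas, P₁/P₂ = (T₁/T₂)⁴ = (1916/701.6)⁴ = 55.62.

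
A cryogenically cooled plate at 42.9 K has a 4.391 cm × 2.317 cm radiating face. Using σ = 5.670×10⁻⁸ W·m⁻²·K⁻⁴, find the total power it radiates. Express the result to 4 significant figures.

P ≈ 1.954×10⁻⁴ W

Area A = 0.04391 × 0.02317 = 1.01739×10⁻³ m².
P = σAT⁴ = 5.670×10⁻⁸ × 1.01739×10⁻³ × (42.9)⁴ = 1.954×10⁻⁴ W.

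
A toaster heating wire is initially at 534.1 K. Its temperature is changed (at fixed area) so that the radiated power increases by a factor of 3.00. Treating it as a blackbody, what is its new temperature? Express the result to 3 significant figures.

P ∝ T⁴, so T₂/T₁ = (P₂/P₁)^(1/4) = (3.00)^(1/4) = 1.31607.
T₂ = 534.1 × 1.31607 = 703 K.

T₂ ≈ 703 K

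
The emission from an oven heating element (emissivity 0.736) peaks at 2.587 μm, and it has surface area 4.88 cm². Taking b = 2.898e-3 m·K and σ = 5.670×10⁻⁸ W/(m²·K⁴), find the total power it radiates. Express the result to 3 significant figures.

Wien's law: T = b/λ_max = 2.898×10⁻³/2.587×10⁻⁶ = 1120.22 K.
Area A = 4.88 cm² = 4.88×10⁻⁴ m².
Then P = εσAT⁴ = 0.736×5.670×10⁻⁸×4.88×10⁻⁴×(1120.22)⁴ = 32.1 W.

P ≈ 32.1 W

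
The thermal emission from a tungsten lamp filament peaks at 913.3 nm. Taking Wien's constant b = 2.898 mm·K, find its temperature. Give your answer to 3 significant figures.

Wien's law gives T = b/λ_max = (2.898×10⁻³ m·K)/(9.133×10⁻⁷ m) = 3.17×10³ K.

T ≈ 3.17×10³ K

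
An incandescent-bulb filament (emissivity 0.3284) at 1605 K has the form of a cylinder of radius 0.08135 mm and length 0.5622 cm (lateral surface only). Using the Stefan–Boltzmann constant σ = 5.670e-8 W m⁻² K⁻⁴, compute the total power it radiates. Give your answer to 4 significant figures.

Lateral area A = 2πrL = 2π×8.135×10⁻⁵×5.622×10⁻³ = 2.87361×10⁻⁶ m².
P = εσAT⁴ = 0.3284 × 5.670×10⁻⁸ × 2.87361×10⁻⁶ × (1605)⁴ = 0.3551 W.

P ≈ 0.3551 W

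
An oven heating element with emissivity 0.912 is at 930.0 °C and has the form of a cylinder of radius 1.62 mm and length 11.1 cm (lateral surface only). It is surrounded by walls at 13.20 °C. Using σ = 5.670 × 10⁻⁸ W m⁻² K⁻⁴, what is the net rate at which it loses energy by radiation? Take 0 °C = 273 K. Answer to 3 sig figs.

Net loss ≈ 122 W

T = 930.0 °C + 273 = 1203.0 K.
Surroundings: T = 13.20 °C + 273 = 286.20 K.
Lateral area A = 2πrL = 2π×1.62×10⁻³×0.111 = 1.12984×10⁻³ m².
Net radiated power P_net = εσA(T⁴ − T₀⁴) = 0.912×5.670×10⁻⁸×1.12984×10⁻³×(1203.0⁴ − 286.20⁴).
T⁴ − T₀⁴ = 2.09441×10¹² − 6.70932×10⁹ = 2.08770×10¹² K⁴, so P_net = 122 W.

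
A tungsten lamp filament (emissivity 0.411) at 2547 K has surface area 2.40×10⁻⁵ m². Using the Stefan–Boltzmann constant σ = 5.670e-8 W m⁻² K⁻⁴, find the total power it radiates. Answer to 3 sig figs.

Area A = 2.40×10⁻⁵ m².
P = εσAT⁴ = 0.411 × 5.670×10⁻⁸ × 2.40×10⁻⁵ × (2547)⁴ = 23.5 W.

P ≈ 23.5 W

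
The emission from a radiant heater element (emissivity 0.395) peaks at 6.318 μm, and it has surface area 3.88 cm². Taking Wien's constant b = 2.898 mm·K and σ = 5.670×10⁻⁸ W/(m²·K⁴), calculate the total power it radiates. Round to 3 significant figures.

P ≈ 0.385 W

Wien's law: T = b/λ_max = 2.898×10⁻³/6.318×10⁻⁶ = 458.689 K.
Area A = 3.88 cm² = 3.88×10⁻⁴ m².
Then P = εσAT⁴ = 0.395×5.670×10⁻⁸×3.88×10⁻⁴×(458.689)⁴ = 0.385 W.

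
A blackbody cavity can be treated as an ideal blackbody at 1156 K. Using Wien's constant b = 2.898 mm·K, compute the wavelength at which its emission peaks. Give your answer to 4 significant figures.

λ_max ≈ 2507 nm

Wien's displacement law: λ_max = b/T = (2.898×10⁻³ m·K)/(1156 K) = 2.5069×10⁻⁶ m.
That is 2507 nm, in the infrared range.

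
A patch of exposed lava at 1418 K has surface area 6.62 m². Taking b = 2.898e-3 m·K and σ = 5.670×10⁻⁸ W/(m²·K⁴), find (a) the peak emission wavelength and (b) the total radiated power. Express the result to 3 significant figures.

λ_max ≈ 2.04 μm; P ≈ 1.52×10⁶ W

(a) λ_max = b/T = 2.898×10⁻³/1418 = 2.044×10⁻⁶ m = 2.04 μm.
Area A = 6.62 m².
(b) P = σAT⁴ = 5.670×10⁻⁸×6.62×(1418)⁴ = 1.52×10⁶ W.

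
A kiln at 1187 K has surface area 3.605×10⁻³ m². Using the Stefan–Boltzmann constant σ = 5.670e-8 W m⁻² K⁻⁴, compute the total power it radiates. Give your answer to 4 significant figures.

P ≈ 405.8 W

Area A = 3.605×10⁻³ m².
P = σAT⁴ = 5.670×10⁻⁸ × 3.605×10⁻³ × (1187)⁴ = 405.8 W.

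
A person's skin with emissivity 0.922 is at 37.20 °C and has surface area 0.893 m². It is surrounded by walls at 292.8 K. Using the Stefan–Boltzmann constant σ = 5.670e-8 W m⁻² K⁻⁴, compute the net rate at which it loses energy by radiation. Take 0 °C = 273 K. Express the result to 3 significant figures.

Net loss ≈ 89.1 W

T = 37.20 °C + 273 = 310.20 K.
Area A = 0.893 m².
Net radiated power P_net = εσA(T⁴ − T₀⁴) = 0.922×5.670×10⁻⁸×0.893×(310.20⁴ − 292.8⁴).
T⁴ − T₀⁴ = 9.25907×10⁹ − 7.34995×10⁹ = 1.90912×10⁹ K⁴, so P_net = 89.1 W.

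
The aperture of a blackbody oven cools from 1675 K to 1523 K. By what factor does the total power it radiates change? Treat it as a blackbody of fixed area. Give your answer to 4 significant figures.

P ∝ T⁴, so P₂/P₁ = (T₂/T₁)⁴ = (1523/1675)⁴ = (0.909254)⁴ = 0.6835.

P₂/P₁ ≈ 0.6835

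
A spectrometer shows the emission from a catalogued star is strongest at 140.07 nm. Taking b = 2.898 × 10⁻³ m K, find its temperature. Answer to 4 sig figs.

T ≈ 2.069×10⁴ K

Wien's law gives T = b/λ_max = (2.898×10⁻³ m·K)/(1.4007×10⁻⁷ m) = 2.069×10⁴ K.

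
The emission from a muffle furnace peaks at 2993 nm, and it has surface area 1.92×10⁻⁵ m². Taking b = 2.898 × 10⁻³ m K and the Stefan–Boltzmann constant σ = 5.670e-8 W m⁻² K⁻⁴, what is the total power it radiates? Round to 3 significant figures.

Wien's law: T = b/λ_max = 2.898×10⁻³/2.993×10⁻⁶ = 968.259 K.
Area A = 1.92×10⁻⁵ m².
Then P = σAT⁴ = 5.670×10⁻⁸×1.92×10⁻⁵×(968.259)⁴ = 0.957 W.

P ≈ 0.957 W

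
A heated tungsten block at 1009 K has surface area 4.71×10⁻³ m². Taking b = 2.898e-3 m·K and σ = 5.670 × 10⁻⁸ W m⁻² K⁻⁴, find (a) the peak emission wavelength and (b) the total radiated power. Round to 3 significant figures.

λ_max ≈ 2.87×10³ nm; P ≈ 277 W

(a) λ_max = b/T = 2.898×10⁻³/1009 = 2.872×10⁻⁶ m = 2.87×10³ nm.
Area A = 4.71×10⁻³ m².
(b) P = σAT⁴ = 5.670×10⁻⁸×4.71×10⁻³×(1009)⁴ = 277 W.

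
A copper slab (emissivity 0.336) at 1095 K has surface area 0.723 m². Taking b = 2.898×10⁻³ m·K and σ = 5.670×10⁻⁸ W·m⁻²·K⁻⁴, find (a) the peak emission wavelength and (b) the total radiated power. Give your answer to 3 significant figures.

λ_max ≈ 2.65 μm; P ≈ 1.98×10⁴ W

(a) λ_max = b/T = 2.898×10⁻³/1095 = 2.647×10⁻⁶ m = 2.65 μm.
Area A = 0.723 m².
(b) P = εσAT⁴ = 0.336×5.670×10⁻⁸×0.723×(1095)⁴ = 1.98×10⁴ W.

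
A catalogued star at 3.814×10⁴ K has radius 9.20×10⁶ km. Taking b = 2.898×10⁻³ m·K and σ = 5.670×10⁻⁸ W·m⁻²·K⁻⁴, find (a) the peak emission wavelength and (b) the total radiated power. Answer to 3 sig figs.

λ_max ≈ 76.0 nm; P ≈ 1.28×10³² W

(a) λ_max = b/T = 2.898×10⁻³/3.814×10⁴ = 7.598×10⁻⁸ m = 76.0 nm.
Surface area A = 4πR² = 4π(9.20×10⁹ m)² = 1.06362×10²¹ m².
(b) P = σAT⁴ = 5.670×10⁻⁸×1.06362×10²¹×(3.814×10⁴)⁴ = 1.28×10³² W.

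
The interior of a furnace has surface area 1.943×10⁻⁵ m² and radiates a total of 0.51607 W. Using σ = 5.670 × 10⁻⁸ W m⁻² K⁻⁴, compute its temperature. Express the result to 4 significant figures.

T ≈ 827.3 K

Area A = 1.943×10⁻⁵ m².
P = σAT⁴ ⇒ T = (P/(σA))^(1/4) = (0.51607/(5.670×10⁻⁸×1.943×10⁻⁵))^(1/4) = 827.3 K.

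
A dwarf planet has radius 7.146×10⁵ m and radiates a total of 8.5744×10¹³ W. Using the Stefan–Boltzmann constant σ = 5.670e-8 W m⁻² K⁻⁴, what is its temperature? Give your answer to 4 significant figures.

Surface area A = 4πR² = 4π(7.146×10⁵ m)² = 6.41706×10¹² m².
P = σAT⁴ ⇒ T = (P/(σA))^(1/4) = (8.5744×10¹³/(5.670×10⁻⁸×6.41706×10¹²))^(1/4) = 123.9 K.

T ≈ 123.9 K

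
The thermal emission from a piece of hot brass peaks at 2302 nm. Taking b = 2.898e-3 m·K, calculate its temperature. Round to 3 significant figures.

T ≈ 1.26×10³ K

Wien's law gives T = b/λ_max = (2.898×10⁻³ m·K)/(2.302×10⁻⁶ m) = 1.26×10³ K.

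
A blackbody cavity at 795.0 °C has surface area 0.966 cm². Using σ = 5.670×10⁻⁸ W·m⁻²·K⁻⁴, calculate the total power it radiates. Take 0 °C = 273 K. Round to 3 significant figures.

P ≈ 7.13 W

T = 795.0 °C + 273 = 1068.0 K.
Area A = 0.966 cm² = 9.66×10⁻⁵ m².
P = σAT⁴ = 5.670×10⁻⁸ × 9.66×10⁻⁵ × (1068.0)⁴ = 7.13 W.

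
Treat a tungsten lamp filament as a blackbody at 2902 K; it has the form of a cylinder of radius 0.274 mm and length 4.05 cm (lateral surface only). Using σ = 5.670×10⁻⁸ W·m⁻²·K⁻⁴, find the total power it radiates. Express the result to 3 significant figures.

P ≈ 280 W

Lateral area A = 2πrL = 2π×2.74×10⁻⁴×0.0405 = 6.97245×10⁻⁵ m².
P = σAT⁴ = 5.670×10⁻⁸ × 6.97245×10⁻⁵ × (2902)⁴ = 280 W.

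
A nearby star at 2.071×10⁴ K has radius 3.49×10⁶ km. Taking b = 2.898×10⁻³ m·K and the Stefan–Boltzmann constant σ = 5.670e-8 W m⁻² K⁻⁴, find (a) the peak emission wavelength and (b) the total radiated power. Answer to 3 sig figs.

(a) λ_max = b/T = 2.898×10⁻³/2.071×10⁴ = 1.399×10⁻⁷ m = 140 nm.
Surface area A = 4πR² = 4π(3.49×10⁹ m)² = 1.53060×10²⁰ m².
(b) P = σAT⁴ = 5.670×10⁻⁸×1.53060×10²⁰×(2.071×10⁴)⁴ = 1.60×10³⁰ W.

λ_max ≈ 140 nm; P ≈ 1.60×10³⁰ W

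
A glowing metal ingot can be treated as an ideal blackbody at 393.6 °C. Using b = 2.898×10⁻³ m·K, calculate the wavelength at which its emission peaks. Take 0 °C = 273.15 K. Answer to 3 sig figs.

T = 393.6 °C + 273.15 = 666.75 K.
Wien's displacement law: λ_max = b/T = (2.898×10⁻³ m·K)/(666.75 K) = 4.346×10⁻⁶ m.
That is 4.35 μm, in the infrared range.

λ_max ≈ 4.35 μm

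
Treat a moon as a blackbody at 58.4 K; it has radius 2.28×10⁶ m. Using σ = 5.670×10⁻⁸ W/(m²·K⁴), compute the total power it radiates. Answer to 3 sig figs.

P ≈ 4.31×10¹³ W

Surface area A = 4πR² = 4π(2.28×10⁶ m)² = 6.53250×10¹³ m².
P = σAT⁴ = 5.670×10⁻⁸ × 6.53250×10¹³ × (58.4)⁴ = 4.31×10¹³ W.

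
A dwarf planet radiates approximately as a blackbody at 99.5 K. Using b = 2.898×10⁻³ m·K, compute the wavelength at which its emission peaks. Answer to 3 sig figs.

Wien's displacement law: λ_max = b/T = (2.898×10⁻³ m·K)/(99.5 K) = 2.913×10⁻⁵ m.
That is 29.1 μm, in the infrared range.

λ_max ≈ 29.1 μm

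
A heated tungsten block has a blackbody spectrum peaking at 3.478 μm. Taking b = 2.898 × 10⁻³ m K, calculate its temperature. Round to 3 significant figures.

Wien's law gives T = b/λ_max = (2.898×10⁻³ m·K)/(3.478×10⁻⁶ m) = 833 K.

T ≈ 833 K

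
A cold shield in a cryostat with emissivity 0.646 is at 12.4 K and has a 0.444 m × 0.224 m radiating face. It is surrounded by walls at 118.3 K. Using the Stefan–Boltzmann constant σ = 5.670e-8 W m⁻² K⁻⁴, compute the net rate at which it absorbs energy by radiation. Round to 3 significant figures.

Net gain ≈ 0.713 W

Area A = 0.444 × 0.224 = 0.099456 m².
Net radiated power P_net = εσA(T⁴ − T₀⁴) = 0.646×5.670×10⁻⁸×0.099456×(12.4⁴ − 118.3⁴).
T⁴ − T₀⁴ = 23642.1 − 1.95857×10⁸ = -1.95833×10⁸ K⁴, so P_net = -0.713 W — negative, meaning a net gain of 0.713 W.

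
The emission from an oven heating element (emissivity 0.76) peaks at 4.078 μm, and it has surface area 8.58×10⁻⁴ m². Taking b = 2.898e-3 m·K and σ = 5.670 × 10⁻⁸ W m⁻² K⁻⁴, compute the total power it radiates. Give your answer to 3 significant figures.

Wien's law: T = b/λ_max = 2.898×10⁻³/4.078×10⁻⁶ = 710.642 K.
Area A = 8.58×10⁻⁴ m².
Then P = εσAT⁴ = 0.76×5.670×10⁻⁸×8.58×10⁻⁴×(710.642)⁴ = 9.43 W.

P ≈ 9.43 W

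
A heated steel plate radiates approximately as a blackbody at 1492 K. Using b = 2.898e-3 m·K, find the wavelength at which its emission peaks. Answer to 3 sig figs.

Wien's displacement law: λ_max = b/T = (2.898×10⁻³ m·K)/(1492 K) = 1.942×10⁻⁶ m.
That is 1.94×10³ nm, in the infrared range.

λ_max ≈ 1.94×10³ nm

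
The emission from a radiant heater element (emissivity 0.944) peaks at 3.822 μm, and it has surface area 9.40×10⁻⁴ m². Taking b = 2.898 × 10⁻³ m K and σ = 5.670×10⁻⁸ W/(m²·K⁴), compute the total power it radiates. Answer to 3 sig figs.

P ≈ 16.6 W

Wien's law: T = b/λ_max = 2.898×10⁻³/3.822×10⁻⁶ = 758.242 K.
Area A = 9.40×10⁻⁴ m².
Then P = εσAT⁴ = 0.944×5.670×10⁻⁸×9.40×10⁻⁴×(758.242)⁴ = 16.6 W.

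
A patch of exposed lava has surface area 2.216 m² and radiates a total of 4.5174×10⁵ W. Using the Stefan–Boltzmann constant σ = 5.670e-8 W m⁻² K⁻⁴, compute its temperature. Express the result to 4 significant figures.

Area A = 2.216 m².
P = σAT⁴ ⇒ T = (P/(σA))^(1/4) = (4.5174×10⁵/(5.670×10⁻⁸×2.216))^(1/4) = 1377 K.

T ≈ 1377 K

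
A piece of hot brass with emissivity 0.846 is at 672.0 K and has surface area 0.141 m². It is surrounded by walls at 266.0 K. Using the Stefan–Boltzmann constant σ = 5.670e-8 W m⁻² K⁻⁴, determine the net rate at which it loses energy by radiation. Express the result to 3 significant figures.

Net loss ≈ 1.35×10³ W

Area A = 0.141 m².
Net radiated power P_net = εσA(T⁴ − T₀⁴) = 0.846×5.670×10⁻⁸×0.141×(672.0⁴ − 266.0⁴).
T⁴ − T₀⁴ = 2.03928×10¹¹ − 5.00641×10⁹ = 1.98922×10¹¹ K⁴, so P_net = 1.35×10³ W.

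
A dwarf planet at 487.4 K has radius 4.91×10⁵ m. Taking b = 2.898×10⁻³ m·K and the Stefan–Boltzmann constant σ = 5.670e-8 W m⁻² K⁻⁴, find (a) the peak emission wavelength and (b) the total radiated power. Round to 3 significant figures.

λ_max ≈ 5.95 μm; P ≈ 9.69×10¹⁵ W

(a) λ_max = b/T = 2.898×10⁻³/487.4 = 5.946×10⁻⁶ m = 5.95 μm.
Surface area A = 4πR² = 4π(4.91×10⁵ m)² = 3.02951×10¹² m².
(b) P = σAT⁴ = 5.670×10⁻⁸×3.02951×10¹²×(487.4)⁴ = 9.69×10¹⁵ W.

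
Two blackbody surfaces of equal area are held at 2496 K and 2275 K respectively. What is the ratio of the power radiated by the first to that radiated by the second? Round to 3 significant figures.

With equal areas, P₁/P₂ = (T₁/T₂)⁴ = (2496/2275)⁴ = 1.45.

P₁/P₂ ≈ 1.45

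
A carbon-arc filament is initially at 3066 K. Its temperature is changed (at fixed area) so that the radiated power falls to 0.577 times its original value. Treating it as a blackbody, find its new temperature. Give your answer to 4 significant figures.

T₂ ≈ 2672 K

P ∝ T⁴, so T₂/T₁ = (P₂/P₁)^(1/4) = (0.577)^(1/4) = 0.871553.
T₂ = 3066 × 0.871553 = 2672 K.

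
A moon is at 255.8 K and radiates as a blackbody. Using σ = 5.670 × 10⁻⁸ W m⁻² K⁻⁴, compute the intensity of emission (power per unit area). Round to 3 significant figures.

Stefan–Boltzmann: I = σT⁴ = 5.670×10⁻⁸ × (255.8)⁴ = 243 W/m².

I ≈ 243 W/m²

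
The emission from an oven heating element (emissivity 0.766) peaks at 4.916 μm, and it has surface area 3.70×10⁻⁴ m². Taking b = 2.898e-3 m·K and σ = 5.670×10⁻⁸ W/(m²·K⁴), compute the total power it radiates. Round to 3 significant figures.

P ≈ 1.94 W

Wien's law: T = b/λ_max = 2.898×10⁻³/4.916×10⁻⁶ = 589.504 K.
Area A = 3.70×10⁻⁴ m².
Then P = εσAT⁴ = 0.766×5.670×10⁻⁸×3.70×10⁻⁴×(589.504)⁴ = 1.94 W.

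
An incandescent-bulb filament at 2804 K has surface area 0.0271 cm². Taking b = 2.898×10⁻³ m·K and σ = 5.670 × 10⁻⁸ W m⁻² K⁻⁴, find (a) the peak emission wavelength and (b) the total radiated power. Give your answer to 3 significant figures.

λ_max ≈ 1.03×10³ nm; P ≈ 9.50 W

(a) λ_max = b/T = 2.898×10⁻³/2804 = 1.034×10⁻⁶ m = 1.03×10³ nm.
Area A = 0.0271 cm² = 2.71×10⁻⁶ m².
(b) P = σAT⁴ = 5.670×10⁻⁸×2.71×10⁻⁶×(2804)⁴ = 9.50 W.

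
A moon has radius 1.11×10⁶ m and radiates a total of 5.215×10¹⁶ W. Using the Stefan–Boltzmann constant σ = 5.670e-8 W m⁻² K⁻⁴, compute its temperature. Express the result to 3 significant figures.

T ≈ 494 K

Surface area A = 4πR² = 4π(1.11×10⁶ m)² = 1.54830×10¹³ m².
P = σAT⁴ ⇒ T = (P/(σA))^(1/4) = (5.215×10¹⁶/(5.670×10⁻⁸×1.54830×10¹³))^(1/4) = 494 K.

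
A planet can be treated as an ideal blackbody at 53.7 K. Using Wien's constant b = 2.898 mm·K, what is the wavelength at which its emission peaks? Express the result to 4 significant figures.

λ_max ≈ 53.97 μm

Wien's displacement law: λ_max = b/T = (2.898×10⁻³ m·K)/(53.7 K) = 5.3966×10⁻⁵ m.
That is 53.97 μm, in the infrared range.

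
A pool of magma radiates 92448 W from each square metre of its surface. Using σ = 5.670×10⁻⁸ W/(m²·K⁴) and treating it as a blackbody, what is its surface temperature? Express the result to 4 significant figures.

T ≈ 1130 K

I = σT⁴, so T = (I/σ)^(1/4) = (92448/(5.670×10⁻⁸))^(1/4) = 1130 K.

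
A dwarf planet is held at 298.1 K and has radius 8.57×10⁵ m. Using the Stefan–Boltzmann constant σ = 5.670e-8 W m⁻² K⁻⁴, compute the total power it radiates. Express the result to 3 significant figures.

Surface area A = 4πR² = 4π(8.57×10⁵ m)² = 9.22936×10¹² m².
P = σAT⁴ = 5.670×10⁻⁸ × 9.22936×10¹² × (298.1)⁴ = 4.13×10¹⁵ W.

P ≈ 4.13×10¹⁵ W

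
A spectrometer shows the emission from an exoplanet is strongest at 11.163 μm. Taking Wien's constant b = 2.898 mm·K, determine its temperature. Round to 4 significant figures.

T ≈ 259.6 K

Wien's law gives T = b/λ_max = (2.898×10⁻³ m·K)/(1.1163×10⁻⁵ m) = 259.6 K.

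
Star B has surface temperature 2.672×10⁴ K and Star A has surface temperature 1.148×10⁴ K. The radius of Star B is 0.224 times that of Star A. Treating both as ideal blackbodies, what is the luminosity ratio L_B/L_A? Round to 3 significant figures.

L ∝ R²T⁴, so L_B/L_A = (R_B/R_A)²(T_B/T_A)⁴ = (0.224)² × (2.672×10⁴/1.148×10⁴)⁴ = 0.050176 × 29.3480 = 1.47.

L_B/L_A ≈ 1.47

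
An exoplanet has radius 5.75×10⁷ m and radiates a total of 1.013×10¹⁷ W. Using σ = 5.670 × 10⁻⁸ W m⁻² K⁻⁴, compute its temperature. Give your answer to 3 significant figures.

T ≈ 81.0 K

Surface area A = 4πR² = 4π(5.75×10⁷ m)² = 4.15476×10¹⁶ m².
P = σAT⁴ ⇒ T = (P/(σA))^(1/4) = (1.013×10¹⁷/(5.670×10⁻⁸×4.15476×10¹⁶))^(1/4) = 81.0 K.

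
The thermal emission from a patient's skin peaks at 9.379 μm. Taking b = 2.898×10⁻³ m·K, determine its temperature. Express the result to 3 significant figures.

T ≈ 309 K

Wien's law gives T = b/λ_max = (2.898×10⁻³ m·K)/(9.379×10⁻⁶ m) = 309 K.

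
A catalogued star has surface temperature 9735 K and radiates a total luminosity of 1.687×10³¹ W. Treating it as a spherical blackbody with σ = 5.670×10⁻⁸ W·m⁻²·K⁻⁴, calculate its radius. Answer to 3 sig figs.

R ≈ 5.13×10¹⁰ m

L = 4πR²σT⁴ ⇒ R = √(L/(4πσT⁴)).
σT⁴ = 5.09245×10⁸ W/m², so R = √(1.687×10³¹/(4π×5.09245×10⁸)) = 5.13×10¹⁰ m.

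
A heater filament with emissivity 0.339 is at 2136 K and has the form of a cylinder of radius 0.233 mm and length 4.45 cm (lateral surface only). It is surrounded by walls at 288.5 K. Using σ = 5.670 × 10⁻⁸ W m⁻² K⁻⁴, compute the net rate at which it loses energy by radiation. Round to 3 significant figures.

Net loss ≈ 26.1 W

Lateral area A = 2πrL = 2π×2.33×10⁻⁴×0.0445 = 6.51472×10⁻⁵ m².
Net radiated power P_net = εσA(T⁴ − T₀⁴) = 0.339×5.670×10⁻⁸×6.51472×10⁻⁵×(2136⁴ − 288.5⁴).
T⁴ − T₀⁴ = 2.08164×10¹³ − 6.92761×10⁹ = 2.08095×10¹³ K⁴, so P_net = 26.1 W.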